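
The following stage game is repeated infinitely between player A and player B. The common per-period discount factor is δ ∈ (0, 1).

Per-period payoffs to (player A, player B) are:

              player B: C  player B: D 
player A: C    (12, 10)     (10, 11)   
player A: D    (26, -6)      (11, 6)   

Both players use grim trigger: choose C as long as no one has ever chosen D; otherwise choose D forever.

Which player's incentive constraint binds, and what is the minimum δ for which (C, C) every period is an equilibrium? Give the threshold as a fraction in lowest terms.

For player A: deviation gain 26−12 = 14, per-period punishment loss 12−11 = 1. IC gives δ ≥ 14/15.
For player B: gain 1, loss 4 per period, so δ ≥ 1/5.
The tighter constraint is player A's, so cooperation needs δ ≥ 14/15.

player A; δ ≥ 14/15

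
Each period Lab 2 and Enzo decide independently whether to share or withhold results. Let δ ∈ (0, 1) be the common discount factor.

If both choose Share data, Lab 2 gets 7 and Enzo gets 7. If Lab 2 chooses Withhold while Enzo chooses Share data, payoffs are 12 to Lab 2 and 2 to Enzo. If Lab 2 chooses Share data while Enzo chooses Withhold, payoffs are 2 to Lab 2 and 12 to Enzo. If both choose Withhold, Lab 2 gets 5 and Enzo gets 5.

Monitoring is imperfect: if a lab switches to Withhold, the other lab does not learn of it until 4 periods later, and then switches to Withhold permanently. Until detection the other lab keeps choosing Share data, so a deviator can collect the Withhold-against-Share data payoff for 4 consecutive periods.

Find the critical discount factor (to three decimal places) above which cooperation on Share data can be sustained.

The best deviation is to choose Withhold for all 4 undetected periods, earning 12 each, then 5 forever once detected.
Deviation value: 12(1−δ^4)/(1−δ) + 5δ^4/(1−δ); cooperation value: 7/(1−δ).
IC: 7 ≥ 12(1−δ^4) + 5δ^4 = 12 − 7δ^4.
So δ^4 ≥ 5/7, giving δ ≥ (5/7)^(1/4) ≈ 0.919.

0.919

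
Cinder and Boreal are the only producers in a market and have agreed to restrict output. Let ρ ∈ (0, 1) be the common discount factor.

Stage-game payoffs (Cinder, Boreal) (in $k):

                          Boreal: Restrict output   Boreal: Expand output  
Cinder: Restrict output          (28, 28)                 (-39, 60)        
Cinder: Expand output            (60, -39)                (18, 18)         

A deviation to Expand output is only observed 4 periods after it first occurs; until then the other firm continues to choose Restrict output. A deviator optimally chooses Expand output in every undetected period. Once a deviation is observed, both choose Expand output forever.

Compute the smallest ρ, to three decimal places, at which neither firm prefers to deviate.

A deviator earns 60 for 4 periods, then 18 forever; cooperating earns 28 forever. Multiplying the IC by (1−ρ):
28 ≥ 60(1−ρ^4) + 18ρ^4, so 42·ρ^4 ≥ 32 and ρ^4 ≥ 16/21.
ρ ≥ (16/21)^(1/4) ≈ 0.934.

0.934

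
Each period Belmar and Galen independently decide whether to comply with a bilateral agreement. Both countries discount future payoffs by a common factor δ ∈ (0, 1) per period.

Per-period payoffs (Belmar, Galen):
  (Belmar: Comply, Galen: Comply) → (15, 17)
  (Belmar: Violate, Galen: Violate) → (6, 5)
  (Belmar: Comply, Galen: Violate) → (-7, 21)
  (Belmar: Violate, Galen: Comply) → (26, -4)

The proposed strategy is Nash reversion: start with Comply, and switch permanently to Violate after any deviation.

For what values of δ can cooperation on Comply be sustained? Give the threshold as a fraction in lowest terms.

Belmar's threshold: (26−15)/(26−6) = 11/20.
Galen's threshold: (21−17)/(21−5) = 1/4.
11/20 > 1/4, so Belmar binds and δ* = 11/20.

11/20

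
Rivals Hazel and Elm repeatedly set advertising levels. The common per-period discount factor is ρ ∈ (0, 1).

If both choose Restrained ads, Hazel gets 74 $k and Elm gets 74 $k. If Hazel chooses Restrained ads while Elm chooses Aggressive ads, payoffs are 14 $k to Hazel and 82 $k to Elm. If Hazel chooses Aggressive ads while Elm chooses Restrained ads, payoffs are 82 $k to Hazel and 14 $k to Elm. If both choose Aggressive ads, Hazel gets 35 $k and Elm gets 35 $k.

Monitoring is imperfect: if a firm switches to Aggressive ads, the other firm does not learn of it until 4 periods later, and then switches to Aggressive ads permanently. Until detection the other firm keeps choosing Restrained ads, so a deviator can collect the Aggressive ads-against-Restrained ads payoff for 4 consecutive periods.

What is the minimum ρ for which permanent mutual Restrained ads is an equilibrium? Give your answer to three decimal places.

0.642

Deviating for the 4 undetected periods gains 82−74 = 8 per period over cooperation, then loses 74−35 = 39 per period forever once punishment starts.
Gain: 8(1 + ρ + … + ρ^3); loss: 39·ρ^4/(1−ρ).
No profitable deviation ⇔ 8(1−ρ^4) ≤ 39·ρ^4, i.e. ρ^4 ≥ 8/(8+39) = 8/47.
Hence ρ ≥ (8/47)^(1/4) ≈ 0.642.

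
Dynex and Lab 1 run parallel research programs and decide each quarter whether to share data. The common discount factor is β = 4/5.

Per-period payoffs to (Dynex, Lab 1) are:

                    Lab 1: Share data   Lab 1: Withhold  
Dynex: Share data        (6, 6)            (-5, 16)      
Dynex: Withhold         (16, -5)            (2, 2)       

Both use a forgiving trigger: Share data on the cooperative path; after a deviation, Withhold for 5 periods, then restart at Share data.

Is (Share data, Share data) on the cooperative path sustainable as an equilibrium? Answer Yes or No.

A one-shot deviation gives 16 now, then 2 for 5 periods, then back to 6.
Gain from deviating: (16−6) today; loss: (6−2) in each of the next 5 periods.
No-deviation condition: (6−2)(β+…+β^5) ≥ 16−6, i.e. β+…+β^5 ≥ 5/2.
At β = 4/5: β+…+β^5 = 2.6893 ≥ 2.5000.
So cooperation is sustainable.

Yes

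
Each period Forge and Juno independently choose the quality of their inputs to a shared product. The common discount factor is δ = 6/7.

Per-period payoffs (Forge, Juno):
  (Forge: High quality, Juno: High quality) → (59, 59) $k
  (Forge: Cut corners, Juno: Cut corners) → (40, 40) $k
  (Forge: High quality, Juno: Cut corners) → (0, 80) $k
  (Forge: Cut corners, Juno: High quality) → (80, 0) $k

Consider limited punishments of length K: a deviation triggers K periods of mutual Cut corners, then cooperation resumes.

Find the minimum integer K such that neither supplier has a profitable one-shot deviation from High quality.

2

IC: δ(1−δ^K)/(1−δ) ≥ (80−59)/(59−40) = 21/19.
With δ = 6/7: need 1 − δ^K ≥ 21/19·(1−6/7)/(6/7), i.e. δ^K ≤ 0.8158.
Since (6/7)^1 = 0.8571 and (6/7)^2 = 0.7347, the smallest such K is 2.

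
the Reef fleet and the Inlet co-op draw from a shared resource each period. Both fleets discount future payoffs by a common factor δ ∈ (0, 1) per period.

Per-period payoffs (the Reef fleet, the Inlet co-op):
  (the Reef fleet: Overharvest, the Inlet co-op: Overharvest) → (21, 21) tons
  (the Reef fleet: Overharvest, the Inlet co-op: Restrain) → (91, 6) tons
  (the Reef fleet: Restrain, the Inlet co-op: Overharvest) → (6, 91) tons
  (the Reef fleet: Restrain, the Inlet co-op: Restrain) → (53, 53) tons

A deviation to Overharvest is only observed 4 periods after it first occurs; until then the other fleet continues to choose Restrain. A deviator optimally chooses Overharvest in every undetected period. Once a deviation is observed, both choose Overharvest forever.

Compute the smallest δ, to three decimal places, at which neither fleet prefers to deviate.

0.858

A deviator earns 91 for 4 periods, then 21 forever; cooperating earns 53 forever. Multiplying the IC by (1−δ):
53 ≥ 91(1−δ^4) + 21δ^4, so 70·δ^4 ≥ 38 and δ^4 ≥ 19/35.
δ ≥ (19/35)^(1/4) ≈ 0.858.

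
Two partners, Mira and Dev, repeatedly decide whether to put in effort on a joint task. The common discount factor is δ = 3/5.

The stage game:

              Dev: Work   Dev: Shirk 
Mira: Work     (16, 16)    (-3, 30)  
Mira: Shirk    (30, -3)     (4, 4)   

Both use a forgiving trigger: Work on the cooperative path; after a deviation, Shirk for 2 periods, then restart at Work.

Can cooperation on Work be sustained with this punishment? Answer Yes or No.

No

A one-shot deviation gives 30 now, then 4 for 2 periods, then back to 16.
Gain from deviating: (30−16) today; loss: (16−4) in each of the next 2 periods.
No-deviation condition: (16−4)(δ+…+δ^2) ≥ 30−16, i.e. δ+…+δ^2 ≥ 7/6.
At δ = 3/5: δ+…+δ^2 = 0.9600 < 1.1667.
So cooperation is not sustainable.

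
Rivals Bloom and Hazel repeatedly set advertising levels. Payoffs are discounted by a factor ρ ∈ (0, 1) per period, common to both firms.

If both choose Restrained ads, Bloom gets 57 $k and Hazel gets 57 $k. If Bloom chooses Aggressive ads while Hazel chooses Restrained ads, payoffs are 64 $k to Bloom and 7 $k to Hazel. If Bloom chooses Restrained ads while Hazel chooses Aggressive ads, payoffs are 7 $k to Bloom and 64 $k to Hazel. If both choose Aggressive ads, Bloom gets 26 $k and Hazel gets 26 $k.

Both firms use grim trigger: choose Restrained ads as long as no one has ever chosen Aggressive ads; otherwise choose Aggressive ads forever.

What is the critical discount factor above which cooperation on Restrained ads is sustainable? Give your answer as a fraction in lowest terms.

Under grim trigger the critical discount factor is (T−C)/(T−P) with T = 64, C = 57, P = 26.
ρ* = (64−57)/(64−26) = 7/38.

7/38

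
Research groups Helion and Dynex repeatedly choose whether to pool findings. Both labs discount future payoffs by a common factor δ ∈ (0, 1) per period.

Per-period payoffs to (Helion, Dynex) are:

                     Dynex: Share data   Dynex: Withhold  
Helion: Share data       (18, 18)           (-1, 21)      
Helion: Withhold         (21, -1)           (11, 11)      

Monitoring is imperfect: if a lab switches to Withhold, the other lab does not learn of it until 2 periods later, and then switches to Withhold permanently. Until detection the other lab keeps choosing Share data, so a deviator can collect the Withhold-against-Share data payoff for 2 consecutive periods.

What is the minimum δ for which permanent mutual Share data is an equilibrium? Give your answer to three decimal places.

0.548

The best deviation is to choose Withhold for all 2 undetected periods, earning 21 each, then 11 forever once detected.
Deviation value: 21(1−δ^2)/(1−δ) + 11δ^2/(1−δ); cooperation value: 18/(1−δ).
IC: 18 ≥ 21(1−δ^2) + 11δ^2 = 21 − 10δ^2.
So δ^2 ≥ 3/10, giving δ ≥ (3/10)^(1/2) ≈ 0.548.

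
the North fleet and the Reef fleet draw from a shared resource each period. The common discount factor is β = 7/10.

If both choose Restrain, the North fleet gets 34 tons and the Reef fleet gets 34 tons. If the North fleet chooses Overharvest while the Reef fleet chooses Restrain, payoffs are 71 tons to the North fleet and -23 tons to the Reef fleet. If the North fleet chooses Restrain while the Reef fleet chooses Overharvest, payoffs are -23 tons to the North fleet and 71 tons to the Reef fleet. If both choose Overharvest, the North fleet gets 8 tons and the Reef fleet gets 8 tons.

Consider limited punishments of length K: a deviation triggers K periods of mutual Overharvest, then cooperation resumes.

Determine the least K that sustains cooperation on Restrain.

IC: β(1−β^K)/(1−β) ≥ (71−34)/(34−8) = 37/26.
With β = 7/10: need 1 − β^K ≥ 37/26·(1−7/10)/(7/10), i.e. β^K ≤ 0.3901.
Since (7/10)^2 = 0.4900 and (7/10)^3 = 0.3430, the smallest such K is 3.

3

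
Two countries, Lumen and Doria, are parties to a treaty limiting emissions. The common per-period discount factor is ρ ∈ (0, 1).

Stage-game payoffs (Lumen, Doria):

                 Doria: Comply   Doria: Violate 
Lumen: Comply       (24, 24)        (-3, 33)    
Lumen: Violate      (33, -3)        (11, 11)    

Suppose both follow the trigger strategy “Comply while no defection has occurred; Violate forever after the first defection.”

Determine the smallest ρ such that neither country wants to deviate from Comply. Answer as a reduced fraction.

Cooperation forever yields 24 each period: 24/(1−ρ).
Deviating yields 33 once, then 11 forever: 33 + 11ρ/(1−ρ).
No profitable deviation requires 24/(1−ρ) ≥ 33 + 11ρ/(1−ρ).
Multiplying by (1−ρ): 24 ≥ 33(1−ρ) + 11ρ = 33 − 22ρ.
So 22ρ ≥ 9, i.e. ρ ≥ 9/22.

9/22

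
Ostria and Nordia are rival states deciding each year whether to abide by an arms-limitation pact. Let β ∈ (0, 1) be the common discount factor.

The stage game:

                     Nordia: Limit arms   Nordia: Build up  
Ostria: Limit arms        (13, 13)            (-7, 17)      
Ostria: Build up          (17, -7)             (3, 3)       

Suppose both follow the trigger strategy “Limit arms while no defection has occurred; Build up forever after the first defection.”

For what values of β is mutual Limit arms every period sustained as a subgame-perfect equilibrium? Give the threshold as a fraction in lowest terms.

13/(1−β) ≥ 17 + 3β/(1−β)
13 ≥ 17 − 14β
β ≥ 4/14 = 2/7.

2/7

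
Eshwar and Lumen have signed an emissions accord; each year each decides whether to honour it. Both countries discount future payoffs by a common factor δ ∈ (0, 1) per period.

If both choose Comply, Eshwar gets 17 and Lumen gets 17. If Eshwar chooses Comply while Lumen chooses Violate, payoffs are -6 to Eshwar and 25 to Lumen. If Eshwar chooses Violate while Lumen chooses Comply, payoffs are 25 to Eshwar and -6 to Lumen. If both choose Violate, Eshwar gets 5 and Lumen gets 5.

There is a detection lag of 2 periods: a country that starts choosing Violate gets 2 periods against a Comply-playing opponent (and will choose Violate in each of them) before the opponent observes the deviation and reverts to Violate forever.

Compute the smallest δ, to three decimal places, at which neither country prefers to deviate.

0.632

The best deviation is to choose Violate for all 2 undetected periods, earning 25 each, then 5 forever once detected.
Deviation value: 25(1−δ^2)/(1−δ) + 5δ^2/(1−δ); cooperation value: 17/(1−δ).
IC: 17 ≥ 25(1−δ^2) + 5δ^2 = 25 − 20δ^2.
So δ^2 ≥ 8/20 = 2/5, giving δ ≥ (2/5)^(1/2) ≈ 0.632.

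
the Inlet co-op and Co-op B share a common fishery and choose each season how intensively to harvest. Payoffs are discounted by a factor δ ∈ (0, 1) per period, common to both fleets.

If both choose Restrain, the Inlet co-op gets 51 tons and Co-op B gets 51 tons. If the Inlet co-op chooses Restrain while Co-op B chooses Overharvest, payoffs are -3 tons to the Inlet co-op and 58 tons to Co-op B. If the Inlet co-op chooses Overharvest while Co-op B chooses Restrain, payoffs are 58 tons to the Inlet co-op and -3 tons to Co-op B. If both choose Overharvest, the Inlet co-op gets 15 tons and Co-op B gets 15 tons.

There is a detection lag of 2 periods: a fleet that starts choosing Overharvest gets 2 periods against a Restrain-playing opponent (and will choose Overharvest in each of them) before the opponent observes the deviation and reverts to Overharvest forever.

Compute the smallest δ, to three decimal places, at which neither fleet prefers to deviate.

0.403

A deviator earns 58 for 2 periods, then 15 forever; cooperating earns 51 forever. Multiplying the IC by (1−δ):
51 ≥ 58(1−δ^2) + 15δ^2, so 43·δ^2 ≥ 7 and δ^2 ≥ 7/43.
δ ≥ (7/43)^(1/2) ≈ 0.403.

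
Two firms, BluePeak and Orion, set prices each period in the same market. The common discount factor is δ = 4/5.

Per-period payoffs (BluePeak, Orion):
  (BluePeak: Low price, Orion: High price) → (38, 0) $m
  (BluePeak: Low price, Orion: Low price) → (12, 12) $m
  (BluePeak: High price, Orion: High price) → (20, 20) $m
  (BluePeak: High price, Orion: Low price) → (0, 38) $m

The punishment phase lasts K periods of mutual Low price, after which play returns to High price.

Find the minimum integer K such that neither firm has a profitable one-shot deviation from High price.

No profitable deviation requires (20−12)(δ+…+δ^K) ≥ 38−20, i.e. δ+…+δ^K ≥ 9/4 ≈ 2.2500.
With δ = 4/5, the partial sums are K=1: 0.8000, K=2: 1.4400, K=3: 1.9520, K=4: 2.3616.
K = 4 is the first length at which the sum reaches 2.2500.

4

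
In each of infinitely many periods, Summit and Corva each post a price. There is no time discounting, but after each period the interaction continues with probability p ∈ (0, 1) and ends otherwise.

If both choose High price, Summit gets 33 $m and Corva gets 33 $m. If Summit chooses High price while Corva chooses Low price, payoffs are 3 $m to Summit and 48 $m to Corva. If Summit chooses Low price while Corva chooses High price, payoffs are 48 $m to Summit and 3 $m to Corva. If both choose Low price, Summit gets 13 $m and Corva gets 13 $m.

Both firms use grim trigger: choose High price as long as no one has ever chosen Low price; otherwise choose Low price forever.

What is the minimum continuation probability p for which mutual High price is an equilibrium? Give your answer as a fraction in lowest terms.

With no time discounting, the continuation probability p plays the role of the discount factor.
Grim-trigger IC: 33/(1−p) ≥ 48 + 13p/(1−p) ⇒ p ≥ (48−33)/(48−13) = 3/7.

3/7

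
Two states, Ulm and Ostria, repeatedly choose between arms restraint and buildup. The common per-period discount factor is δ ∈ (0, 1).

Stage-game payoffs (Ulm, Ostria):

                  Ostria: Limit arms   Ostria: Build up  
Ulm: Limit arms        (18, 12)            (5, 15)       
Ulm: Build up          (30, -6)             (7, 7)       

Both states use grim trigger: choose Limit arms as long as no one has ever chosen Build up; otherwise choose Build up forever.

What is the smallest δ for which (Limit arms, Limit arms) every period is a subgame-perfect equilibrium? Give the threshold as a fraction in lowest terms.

Ulm's threshold: (30−18)/(30−7) = 12/23.
Ostria's threshold: (15−12)/(15−7) = 3/8.
12/23 > 3/8, so Ulm binds and δ* = 12/23.

12/23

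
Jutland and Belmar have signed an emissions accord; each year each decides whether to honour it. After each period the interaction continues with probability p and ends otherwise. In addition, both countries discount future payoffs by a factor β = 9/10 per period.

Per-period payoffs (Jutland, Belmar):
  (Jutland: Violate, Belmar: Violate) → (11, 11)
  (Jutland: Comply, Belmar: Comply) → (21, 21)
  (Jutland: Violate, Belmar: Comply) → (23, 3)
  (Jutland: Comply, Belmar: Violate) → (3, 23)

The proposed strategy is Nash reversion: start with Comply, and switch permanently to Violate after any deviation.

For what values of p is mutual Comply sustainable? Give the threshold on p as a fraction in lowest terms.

Expected continuation weight on next period's payoff is β·p = 9/10·p, which plays the role of the discount factor.
Cooperation requires 9/10·p ≥ (23−21)/(23−11) = 1/6, hence p ≥ 5/27.

5/27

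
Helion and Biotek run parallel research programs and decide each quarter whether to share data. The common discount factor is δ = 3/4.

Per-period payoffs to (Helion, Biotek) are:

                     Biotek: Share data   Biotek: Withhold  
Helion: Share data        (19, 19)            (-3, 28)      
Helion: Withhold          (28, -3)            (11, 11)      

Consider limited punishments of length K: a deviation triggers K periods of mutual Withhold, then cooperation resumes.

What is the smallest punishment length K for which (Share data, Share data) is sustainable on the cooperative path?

Need Σ_{k=1}^{K} δ^k ≥ (28−19)/(19−11) = 1.1250 at δ = 3/4.
At K = 1 the sum is 0.7500 < 1.1250; at K = 2 it is 1.3125 ≥ 1.1250.
So the minimum punishment length is K = 2.

2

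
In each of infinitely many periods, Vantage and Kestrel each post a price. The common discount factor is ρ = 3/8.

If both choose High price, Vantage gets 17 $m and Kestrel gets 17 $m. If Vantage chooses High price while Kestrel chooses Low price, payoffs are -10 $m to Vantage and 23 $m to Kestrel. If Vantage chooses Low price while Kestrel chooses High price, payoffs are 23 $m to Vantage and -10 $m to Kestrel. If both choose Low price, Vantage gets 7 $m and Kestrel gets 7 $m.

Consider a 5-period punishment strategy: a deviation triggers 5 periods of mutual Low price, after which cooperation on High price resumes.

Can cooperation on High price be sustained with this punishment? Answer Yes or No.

No

A one-shot deviation gives 23 now, then 7 for 5 periods, then back to 17.
Gain from deviating: (23−17) today; loss: (17−7) in each of the next 5 periods.
No-deviation condition: (17−7)(ρ+…+ρ^5) ≥ 23−17, i.e. ρ+…+ρ^5 ≥ 3/5.
At ρ = 3/8: ρ+…+ρ^5 = 0.5956 < 0.6000.
So cooperation is not sustainable.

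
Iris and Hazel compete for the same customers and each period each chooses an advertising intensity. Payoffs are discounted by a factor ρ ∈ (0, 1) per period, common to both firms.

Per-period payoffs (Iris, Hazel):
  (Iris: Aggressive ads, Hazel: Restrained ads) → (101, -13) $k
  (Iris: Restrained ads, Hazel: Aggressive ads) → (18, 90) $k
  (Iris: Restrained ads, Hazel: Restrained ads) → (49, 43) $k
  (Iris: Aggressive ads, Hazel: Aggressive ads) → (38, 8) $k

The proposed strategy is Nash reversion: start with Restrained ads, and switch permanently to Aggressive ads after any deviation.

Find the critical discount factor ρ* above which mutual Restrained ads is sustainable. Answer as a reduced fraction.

Iris's threshold: (101−49)/(101−38) = 52/63.
Hazel's threshold: (90−43)/(90−8) = 47/82.
52/63 > 47/82, so Iris binds and ρ* = 52/63.

52/63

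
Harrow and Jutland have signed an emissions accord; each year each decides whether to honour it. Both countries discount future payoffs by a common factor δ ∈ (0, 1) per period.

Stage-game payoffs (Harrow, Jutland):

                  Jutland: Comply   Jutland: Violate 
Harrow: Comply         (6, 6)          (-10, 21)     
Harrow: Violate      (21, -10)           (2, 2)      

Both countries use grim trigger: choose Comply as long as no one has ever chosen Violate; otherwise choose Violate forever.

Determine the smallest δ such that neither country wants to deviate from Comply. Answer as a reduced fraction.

Cooperation forever yields 6 each period: 6/(1−δ).
Deviating yields 21 once, then 2 forever: 21 + 2δ/(1−δ).
No profitable deviation requires 6/(1−δ) ≥ 21 + 2δ/(1−δ).
Multiplying by (1−δ): 6 ≥ 21(1−δ) + 2δ = 21 − 19δ.
So 19δ ≥ 15, i.e. δ ≥ 15/19.

15/19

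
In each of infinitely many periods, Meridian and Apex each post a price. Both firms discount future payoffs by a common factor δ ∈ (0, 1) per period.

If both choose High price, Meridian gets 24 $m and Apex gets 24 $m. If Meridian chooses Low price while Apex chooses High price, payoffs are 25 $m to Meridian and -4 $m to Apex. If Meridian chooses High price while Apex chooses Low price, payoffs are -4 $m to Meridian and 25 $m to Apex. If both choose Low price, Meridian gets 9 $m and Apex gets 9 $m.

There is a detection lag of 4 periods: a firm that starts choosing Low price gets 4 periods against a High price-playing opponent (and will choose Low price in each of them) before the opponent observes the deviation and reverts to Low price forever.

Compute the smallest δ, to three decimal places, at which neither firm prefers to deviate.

0.500

Deviating for the 4 undetected periods gains 25−24 = 1 per period over cooperation, then loses 24−9 = 15 per period forever once punishment starts.
Gain: 1(1 + δ + … + δ^3); loss: 15·δ^4/(1−δ).
No profitable deviation ⇔ 1(1−δ^4) ≤ 15·δ^4, i.e. δ^4 ≥ 1/(1+15) = 1/16.
Hence δ ≥ (1/16)^(1/4) ≈ 0.500.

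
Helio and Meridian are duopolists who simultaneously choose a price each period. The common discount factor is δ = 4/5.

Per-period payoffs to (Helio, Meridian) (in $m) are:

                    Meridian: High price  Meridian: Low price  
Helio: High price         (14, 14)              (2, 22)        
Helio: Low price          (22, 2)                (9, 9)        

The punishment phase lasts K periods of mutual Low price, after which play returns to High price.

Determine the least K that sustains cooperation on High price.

3

IC: δ(1−δ^K)/(1−δ) ≥ (22−14)/(14−9) = 8/5.
With δ = 4/5: need 1 − δ^K ≥ 8/5·(1−4/5)/(4/5), i.e. δ^K ≤ 0.6000.
Since (4/5)^2 = 0.6400 and (4/5)^3 = 0.5120, the smallest such K is 3.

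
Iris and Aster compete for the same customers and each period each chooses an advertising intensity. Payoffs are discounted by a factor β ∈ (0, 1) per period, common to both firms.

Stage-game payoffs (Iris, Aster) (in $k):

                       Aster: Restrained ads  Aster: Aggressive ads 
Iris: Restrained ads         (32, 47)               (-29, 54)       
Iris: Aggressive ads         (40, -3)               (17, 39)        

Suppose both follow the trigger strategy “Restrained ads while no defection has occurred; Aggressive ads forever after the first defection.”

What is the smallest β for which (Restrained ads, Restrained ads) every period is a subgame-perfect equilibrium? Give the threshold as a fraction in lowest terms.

7/15

Iris's threshold: (40−32)/(40−17) = 8/23.
Aster's threshold: (54−47)/(54−39) = 7/15.
8/23 < 7/15, so Aster binds and β* = 7/15.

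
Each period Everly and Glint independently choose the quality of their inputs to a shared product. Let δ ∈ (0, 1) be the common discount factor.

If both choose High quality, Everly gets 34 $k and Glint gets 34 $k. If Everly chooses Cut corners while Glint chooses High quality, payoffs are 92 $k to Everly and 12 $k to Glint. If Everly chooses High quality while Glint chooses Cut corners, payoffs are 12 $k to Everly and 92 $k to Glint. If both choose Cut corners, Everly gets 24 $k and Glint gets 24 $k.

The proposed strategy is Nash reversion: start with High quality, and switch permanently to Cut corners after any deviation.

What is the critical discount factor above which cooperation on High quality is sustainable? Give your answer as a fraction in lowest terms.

One-period gain from deviating is 92 − 34 = 58. The loss is 34 − 24 = 10 in every subsequent period, with present value 10·δ/(1−δ).
Deviation is unprofitable when 10·δ/(1−δ) ≥ 58, i.e. δ/(1−δ) ≥ 29/5.
Equivalently δ ≥ 58/(58+10) = 29/34.

29/34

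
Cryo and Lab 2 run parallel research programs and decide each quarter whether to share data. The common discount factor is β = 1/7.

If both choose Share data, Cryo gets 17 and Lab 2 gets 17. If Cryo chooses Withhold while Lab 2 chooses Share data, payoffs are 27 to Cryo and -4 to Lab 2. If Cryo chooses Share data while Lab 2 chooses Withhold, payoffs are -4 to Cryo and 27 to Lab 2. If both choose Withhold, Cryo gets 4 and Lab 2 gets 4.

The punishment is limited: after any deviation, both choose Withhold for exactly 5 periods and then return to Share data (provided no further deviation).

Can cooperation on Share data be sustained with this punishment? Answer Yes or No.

A one-shot deviation gives 27 now, then 4 for 5 periods, then back to 17.
Gain from deviating: (27−17) today; loss: (17−4) in each of the next 5 periods.
No-deviation condition: (17−4)(β+…+β^5) ≥ 27−17, i.e. β+…+β^5 ≥ 10/13.
At β = 1/7: β+…+β^5 = 0.1667 < 0.7692.
So cooperation is not sustainable.

No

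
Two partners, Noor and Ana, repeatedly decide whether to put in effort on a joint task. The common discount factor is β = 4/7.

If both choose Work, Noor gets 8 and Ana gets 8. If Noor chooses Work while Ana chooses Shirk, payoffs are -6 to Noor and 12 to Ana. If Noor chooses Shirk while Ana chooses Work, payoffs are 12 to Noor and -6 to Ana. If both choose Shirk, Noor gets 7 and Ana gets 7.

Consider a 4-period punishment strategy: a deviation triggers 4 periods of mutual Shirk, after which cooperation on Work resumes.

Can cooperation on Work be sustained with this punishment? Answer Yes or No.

No

Comparing payoff streams over the 5 periods until play realigns: cooperate → 8(1+β+…+β^4); deviate → 12 + 7(β+…+β^4).
Cooperation is sustained iff (8−7)(β+…+β^4) ≥ 12−8.
β+…+β^4 = 4/7·(1−(4/7)^4)/(1−4/7) = 1.1912, and (12−8)/(8−7) = 4.0000.
1.1912 < 4.0000, so cooperation is not sustainable.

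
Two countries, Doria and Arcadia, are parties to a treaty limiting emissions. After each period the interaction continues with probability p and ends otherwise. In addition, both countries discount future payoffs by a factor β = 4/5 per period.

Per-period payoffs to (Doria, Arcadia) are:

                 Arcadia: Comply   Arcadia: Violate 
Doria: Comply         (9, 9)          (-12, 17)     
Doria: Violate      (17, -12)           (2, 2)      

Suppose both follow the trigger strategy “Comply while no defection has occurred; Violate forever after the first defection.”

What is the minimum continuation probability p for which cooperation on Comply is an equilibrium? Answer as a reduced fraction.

With continuation probability p and discount β, the effective per-period discount factor is βp.
Grim-trigger IC: βp ≥ (17−9)/(17−2) = 8/15.
So p ≥ (8/15)/(4/5) = 2/3.

2/3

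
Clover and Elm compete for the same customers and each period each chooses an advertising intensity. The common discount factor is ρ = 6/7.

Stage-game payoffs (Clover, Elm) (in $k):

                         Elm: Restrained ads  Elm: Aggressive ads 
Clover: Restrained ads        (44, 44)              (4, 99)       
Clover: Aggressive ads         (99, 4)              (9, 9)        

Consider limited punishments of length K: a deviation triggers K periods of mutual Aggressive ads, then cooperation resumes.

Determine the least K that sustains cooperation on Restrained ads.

2

Need Σ_{k=1}^{K} ρ^k ≥ (99−44)/(44−9) = 1.5714 at ρ = 6/7.
At K = 1 the sum is 0.8571 < 1.5714; at K = 2 it is 1.5918 ≥ 1.5714.
So the minimum punishment length is K = 2.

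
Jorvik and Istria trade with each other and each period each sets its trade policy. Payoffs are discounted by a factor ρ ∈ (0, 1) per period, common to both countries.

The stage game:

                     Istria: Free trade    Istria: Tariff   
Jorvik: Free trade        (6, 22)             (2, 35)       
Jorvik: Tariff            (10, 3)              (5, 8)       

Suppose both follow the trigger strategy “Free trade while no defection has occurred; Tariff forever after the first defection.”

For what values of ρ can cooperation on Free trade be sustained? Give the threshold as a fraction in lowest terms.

For Jorvik: deviation gain 10−6 = 4, per-period punishment loss 6−5 = 1. IC gives ρ ≥ 4/5.
For Istria: gain 13, loss 14 per period, so ρ ≥ 13/27.
The tighter constraint is Jorvik's, so cooperation needs ρ ≥ 4/5.

4/5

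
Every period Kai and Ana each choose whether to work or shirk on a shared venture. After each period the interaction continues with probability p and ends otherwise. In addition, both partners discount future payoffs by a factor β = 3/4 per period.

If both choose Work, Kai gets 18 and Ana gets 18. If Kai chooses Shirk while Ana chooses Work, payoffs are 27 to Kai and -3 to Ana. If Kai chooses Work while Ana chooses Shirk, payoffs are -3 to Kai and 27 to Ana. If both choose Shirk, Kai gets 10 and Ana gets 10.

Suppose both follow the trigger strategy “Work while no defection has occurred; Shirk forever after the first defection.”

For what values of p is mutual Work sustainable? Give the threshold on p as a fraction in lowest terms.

Expected continuation weight on next period's payoff is β·p = 3/4·p, which plays the role of the discount factor.
Cooperation requires 3/4·p ≥ (27−18)/(27−10) = 9/17, hence p ≥ 12/17.

12/17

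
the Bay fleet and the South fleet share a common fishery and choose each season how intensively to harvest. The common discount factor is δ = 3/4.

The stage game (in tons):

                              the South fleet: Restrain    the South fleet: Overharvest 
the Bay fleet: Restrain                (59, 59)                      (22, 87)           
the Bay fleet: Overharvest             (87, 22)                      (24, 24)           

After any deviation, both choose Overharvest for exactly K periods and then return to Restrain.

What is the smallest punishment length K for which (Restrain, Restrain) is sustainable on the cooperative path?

Need Σ_{k=1}^{K} δ^k ≥ (87−59)/(59−24) = 0.8000 at δ = 3/4.
At K = 1 the sum is 0.7500 < 0.8000; at K = 2 it is 1.3125 ≥ 0.8000.
So the minimum punishment length is K = 2.

2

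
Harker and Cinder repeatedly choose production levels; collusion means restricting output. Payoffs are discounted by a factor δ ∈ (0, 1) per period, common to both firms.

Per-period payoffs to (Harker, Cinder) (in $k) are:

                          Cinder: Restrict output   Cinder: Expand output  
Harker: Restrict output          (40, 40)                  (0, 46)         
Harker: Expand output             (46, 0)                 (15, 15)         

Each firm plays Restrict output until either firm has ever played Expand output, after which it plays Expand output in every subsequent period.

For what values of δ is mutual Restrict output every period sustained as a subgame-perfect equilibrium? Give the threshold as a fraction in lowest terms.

6/31

Under grim trigger the critical discount factor is (T−C)/(T−P) with T = 46, C = 40, P = 15.
δ* = (46−40)/(46−15) = 6/31.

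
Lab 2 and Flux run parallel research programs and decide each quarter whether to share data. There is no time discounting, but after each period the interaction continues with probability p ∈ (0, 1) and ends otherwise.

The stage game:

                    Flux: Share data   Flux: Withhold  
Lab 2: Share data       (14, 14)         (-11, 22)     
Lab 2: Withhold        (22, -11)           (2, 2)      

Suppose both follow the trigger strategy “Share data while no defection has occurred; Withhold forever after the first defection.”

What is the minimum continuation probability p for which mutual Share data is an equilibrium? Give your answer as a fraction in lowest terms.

2/5

Expected cooperation value is 14 + p·14 + p²·14 + … = 14/(1−p); deviation gives 22 + p·2/(1−p).
14 ≥ 22(1−p) + 2p ⇒ 20p ≥ 8 ⇒ p ≥ 8/20 = 2/5.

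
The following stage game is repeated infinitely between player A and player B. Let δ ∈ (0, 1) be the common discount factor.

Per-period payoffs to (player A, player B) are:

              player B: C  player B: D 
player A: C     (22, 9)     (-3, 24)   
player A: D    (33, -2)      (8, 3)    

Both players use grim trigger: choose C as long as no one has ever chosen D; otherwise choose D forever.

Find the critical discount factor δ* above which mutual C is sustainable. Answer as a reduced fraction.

player A's threshold: (33−22)/(33−8) = 11/25.
player B's threshold: (24−9)/(24−3) = 5/7.
11/25 < 5/7, so player B binds and δ* = 5/7.

5/7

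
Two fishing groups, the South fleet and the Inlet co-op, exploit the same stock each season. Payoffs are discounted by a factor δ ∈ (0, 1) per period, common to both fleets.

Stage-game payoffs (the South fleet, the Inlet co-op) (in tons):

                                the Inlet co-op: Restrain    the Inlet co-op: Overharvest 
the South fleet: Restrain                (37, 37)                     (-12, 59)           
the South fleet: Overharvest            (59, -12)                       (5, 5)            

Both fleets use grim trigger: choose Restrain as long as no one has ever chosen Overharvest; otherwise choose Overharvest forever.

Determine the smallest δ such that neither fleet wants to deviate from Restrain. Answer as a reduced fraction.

Cooperation forever yields 37 each period: 37/(1−δ).
Deviating yields 59 once, then 5 forever: 59 + 5δ/(1−δ).
No profitable deviation requires 37/(1−δ) ≥ 59 + 5δ/(1−δ).
Multiplying by (1−δ): 37 ≥ 59(1−δ) + 5δ = 59 − 54δ.
So 54δ ≥ 22, i.e. δ ≥ 22/54 = 11/27.

11/27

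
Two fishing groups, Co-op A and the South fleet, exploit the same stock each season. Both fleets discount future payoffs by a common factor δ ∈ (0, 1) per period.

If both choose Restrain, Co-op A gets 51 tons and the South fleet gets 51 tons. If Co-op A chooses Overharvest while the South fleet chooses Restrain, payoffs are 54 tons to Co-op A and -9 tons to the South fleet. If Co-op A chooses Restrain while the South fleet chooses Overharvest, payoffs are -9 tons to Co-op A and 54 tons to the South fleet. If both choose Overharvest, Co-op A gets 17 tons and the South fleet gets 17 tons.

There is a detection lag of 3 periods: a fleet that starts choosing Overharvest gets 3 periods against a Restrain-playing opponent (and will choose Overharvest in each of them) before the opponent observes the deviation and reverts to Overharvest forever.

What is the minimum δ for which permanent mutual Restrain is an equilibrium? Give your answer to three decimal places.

0.433

Deviating for the 3 undetected periods gains 54−51 = 3 per period over cooperation, then loses 51−17 = 34 per period forever once punishment starts.
Gain: 3(1 + δ + … + δ^2); loss: 34·δ^3/(1−δ).
No profitable deviation ⇔ 3(1−δ^3) ≤ 34·δ^3, i.e. δ^3 ≥ 3/(3+34) = 3/37.
Hence δ ≥ (3/37)^(1/3) ≈ 0.433.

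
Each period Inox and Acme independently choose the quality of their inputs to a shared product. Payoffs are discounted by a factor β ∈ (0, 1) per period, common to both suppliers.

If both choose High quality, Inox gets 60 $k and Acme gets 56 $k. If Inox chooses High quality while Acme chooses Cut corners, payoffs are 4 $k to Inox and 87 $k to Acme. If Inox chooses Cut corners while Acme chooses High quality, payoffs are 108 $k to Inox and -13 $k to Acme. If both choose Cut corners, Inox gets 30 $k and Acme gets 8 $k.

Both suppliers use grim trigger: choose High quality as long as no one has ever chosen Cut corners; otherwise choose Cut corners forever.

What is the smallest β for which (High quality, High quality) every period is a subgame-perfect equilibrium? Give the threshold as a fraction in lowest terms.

For Inox: deviation gain 108−60 = 48, per-period punishment loss 60−30 = 30. IC gives β ≥ 48/78 = 8/13.
For Acme: gain 31, loss 48 per period, so β ≥ 31/79.
The tighter constraint is Inox's, so cooperation needs β ≥ 8/13.

8/13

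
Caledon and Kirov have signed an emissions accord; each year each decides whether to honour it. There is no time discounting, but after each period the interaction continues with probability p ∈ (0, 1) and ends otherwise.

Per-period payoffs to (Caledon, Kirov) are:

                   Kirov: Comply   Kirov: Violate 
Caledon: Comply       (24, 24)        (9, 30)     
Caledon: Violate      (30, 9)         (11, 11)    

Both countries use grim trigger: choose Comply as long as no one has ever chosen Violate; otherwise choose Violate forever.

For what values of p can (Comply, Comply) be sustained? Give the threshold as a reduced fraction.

6/19

Expected cooperation value is 24 + p·24 + p²·24 + … = 24/(1−p); deviation gives 30 + p·11/(1−p).
24 ≥ 30(1−p) + 11p ⇒ 19p ≥ 6 ⇒ p ≥ 6/19.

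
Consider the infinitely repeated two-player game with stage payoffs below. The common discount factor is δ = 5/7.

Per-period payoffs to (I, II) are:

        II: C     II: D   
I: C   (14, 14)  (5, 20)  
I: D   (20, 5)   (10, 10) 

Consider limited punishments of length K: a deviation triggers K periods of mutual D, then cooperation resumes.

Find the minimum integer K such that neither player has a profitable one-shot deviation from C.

No profitable deviation requires (14−10)(δ+…+δ^K) ≥ 20−14, i.e. δ+…+δ^K ≥ 3/2 ≈ 1.5000.
With δ = 5/7, the partial sums are K=1: 0.7143, K=2: 1.2245, K=3: 1.5889.
K = 3 is the first length at which the sum reaches 1.5000.

3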